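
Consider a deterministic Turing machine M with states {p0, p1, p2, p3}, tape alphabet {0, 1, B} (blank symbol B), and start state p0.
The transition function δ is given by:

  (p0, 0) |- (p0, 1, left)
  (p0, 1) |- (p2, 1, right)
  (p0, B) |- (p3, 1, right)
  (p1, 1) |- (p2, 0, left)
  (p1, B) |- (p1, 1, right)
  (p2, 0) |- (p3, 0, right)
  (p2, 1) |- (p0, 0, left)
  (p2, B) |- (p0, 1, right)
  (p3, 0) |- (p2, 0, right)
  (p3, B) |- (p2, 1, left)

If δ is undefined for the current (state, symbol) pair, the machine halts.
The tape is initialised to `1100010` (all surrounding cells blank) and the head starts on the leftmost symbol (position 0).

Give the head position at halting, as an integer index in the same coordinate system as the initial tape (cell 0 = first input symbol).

2

p0 | [1]100010   read 1 → write 1, move right, go to p2
p2 | 1[1]00010   read 1 → write 0, move left, go to p0
p0 | [1]000010   read 1 → write 1, move right, go to p2
p2 | 1[0]00010   read 0 → write 0, move right, go to p3
p3 | 10[0]0010   read 0 → write 0, move right, go to p2
p2 | 100[0]010   read 0 → write 0, move right, go to p3
p3 | 1000[0]10   read 0 → write 0, move right, go to p2
p2 | 10000[1]0   read 1 → write 0, move left, go to p0
p0 | 1000[0]00   read 0 → write 1, move left, go to p0
p0 | 100[0]100   read 0 → write 1, move left, go to p0
p0 | 10[0]1100   read 0 → write 1, move left, go to p0
p0 | 1[0]11100   read 0 → write 1, move left, go to p0
p0 | [1]111100   read 1 → write 1, move right, go to p2
p2 | 1[1]11100   read 1 → write 0, move left, go to p0
p0 | [1]011100   read 1 → write 1, move right, go to p2
p2 | 1[0]11100   read 0 → write 0, move right, go to p3
p3 | 10[1]1100
At halt the head is at cell 2.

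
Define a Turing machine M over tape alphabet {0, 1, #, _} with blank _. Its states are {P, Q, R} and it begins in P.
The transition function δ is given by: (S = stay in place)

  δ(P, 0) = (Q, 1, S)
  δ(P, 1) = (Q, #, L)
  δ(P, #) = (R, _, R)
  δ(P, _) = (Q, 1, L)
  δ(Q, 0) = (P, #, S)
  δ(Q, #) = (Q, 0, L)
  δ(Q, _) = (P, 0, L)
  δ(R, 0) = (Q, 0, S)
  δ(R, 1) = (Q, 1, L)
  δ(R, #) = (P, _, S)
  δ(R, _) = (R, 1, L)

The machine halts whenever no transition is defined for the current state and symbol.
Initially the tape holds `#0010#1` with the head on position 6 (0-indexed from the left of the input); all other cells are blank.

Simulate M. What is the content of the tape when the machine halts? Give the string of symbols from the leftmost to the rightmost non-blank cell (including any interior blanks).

P | #0010#[1]   read 1 → write #, move L, go to Q
Q | #0010[#]#   read # → write 0, move L, go to Q
Q | #001[0]0#   read 0 → write #, move S, go to P
P | #001[#]0#   read # → write _, move R, go to R
R | #001_[0]#   read 0 → write 0, move S, go to Q
Q | #001_[0]#   read 0 → write #, move S, go to P
P | #001_[#]#   read # → write _, move R, go to R
R | #001__[#]   read # → write _, move S, go to P
P | #001__[_]   read _ → write 1, move L, go to Q
Q | #001_[_]1   read _ → write 0, move L, go to P
P | #001[_]01   read _ → write 1, move L, go to Q
Q | #00[1]101
The non-blank tape span at halt is #001101.

#001101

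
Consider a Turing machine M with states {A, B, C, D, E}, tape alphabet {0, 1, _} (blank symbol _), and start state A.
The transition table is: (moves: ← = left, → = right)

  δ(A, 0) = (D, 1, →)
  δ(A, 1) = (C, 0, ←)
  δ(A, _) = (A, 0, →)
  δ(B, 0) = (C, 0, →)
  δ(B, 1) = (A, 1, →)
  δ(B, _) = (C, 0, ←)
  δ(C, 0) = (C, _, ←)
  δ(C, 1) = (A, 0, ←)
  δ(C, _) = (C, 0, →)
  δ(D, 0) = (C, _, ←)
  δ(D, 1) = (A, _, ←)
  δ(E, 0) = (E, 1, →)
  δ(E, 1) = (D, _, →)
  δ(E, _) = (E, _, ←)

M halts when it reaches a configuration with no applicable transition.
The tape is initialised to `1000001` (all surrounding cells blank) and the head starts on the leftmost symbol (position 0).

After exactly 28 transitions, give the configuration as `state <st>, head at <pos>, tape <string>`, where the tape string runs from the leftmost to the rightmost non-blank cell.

state C, head at 2, tape 000000_0001

A | ____[1]000001   read 1 → write 0, move ←, go to C
C | ___[_]0000001   read _ → write 0, move →, go to C
C | ___0[0]000001   read 0 → write _, move ←, go to C
C | ___[0]_000001   read 0 → write _, move ←, go to C
C | __[_]__000001   read _ → write 0, move →, go to C
C | __0[_]_000001   read _ → write 0, move →, go to C
C | __00[_]000001   read _ → write 0, move →, go to C
C | __000[0]00001   read 0 → write _, move ←, go to C
C | __00[0]_00001   read 0 → write _, move ←, go to C
C | __0[0]__00001   read 0 → write _, move ←, go to C
C | __[0]___00001   read 0 → write _, move ←, go to C
C | _[_]____00001   read _ → write 0, move →, go to C
C | _0[_]___00001   read _ → write 0, move →, go to C
C | _00[_]__00001   read _ → write 0, move →, go to C
C | _000[_]_00001   read _ → write 0, move →, go to C
C | _0000[_]00001   read _ → write 0, move →, go to C
C | _00000[0]0001   read 0 → write _, move ←, go to C
C | _0000[0]_0001   read 0 → write _, move ←, go to C
C | _000[0]__0001   read 0 → write _, move ←, go to C
C | _00[0]___0001   read 0 → write _, move ←, go to C
C | _0[0]____0001   read 0 → write _, move ←, go to C
C | _[0]_____0001   read 0 → write _, move ←, go to C
C | [_]______0001   read _ → write 0, move →, go to C
C | 0[_]_____0001   read _ → write 0, move →, go to C
C | 00[_]____0001   read _ → write 0, move →, go to C
C | 000[_]___0001   read _ → write 0, move →, go to C
C | 0000[_]__0001   read _ → write 0, move →, go to C
C | 00000[_]_0001   read _ → write 0, move →, go to C
C | 000000[_]0001
After 28 steps: state C, head at 2, tape 000000_0001.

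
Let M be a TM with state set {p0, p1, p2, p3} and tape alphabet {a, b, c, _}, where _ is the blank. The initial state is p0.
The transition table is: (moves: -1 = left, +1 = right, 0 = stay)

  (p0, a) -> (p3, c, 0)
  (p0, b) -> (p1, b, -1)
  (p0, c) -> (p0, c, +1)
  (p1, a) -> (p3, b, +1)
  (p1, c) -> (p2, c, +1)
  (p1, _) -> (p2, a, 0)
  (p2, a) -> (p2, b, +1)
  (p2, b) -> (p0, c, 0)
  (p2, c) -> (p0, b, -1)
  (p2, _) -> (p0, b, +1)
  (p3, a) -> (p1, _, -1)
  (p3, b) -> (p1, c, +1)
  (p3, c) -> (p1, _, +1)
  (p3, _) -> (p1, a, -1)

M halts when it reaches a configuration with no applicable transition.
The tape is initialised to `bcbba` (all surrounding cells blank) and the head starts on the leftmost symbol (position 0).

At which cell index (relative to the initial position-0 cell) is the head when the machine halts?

7

state=p0 head=0 tape=_[b]cbba___   (p0,b)→(p1,b,-1)
state=p1 head=-1 tape=[_]bcbba___   (p1,_)→(p2,a,0)
state=p2 head=-1 tape=[a]bcbba___   (p2,a)→(p2,b,+1)
state=p2 head=0 tape=b[b]cbba___   (p2,b)→(p0,c,0)
state=p0 head=0 tape=b[c]cbba___   (p0,c)→(p0,c,+1)
state=p0 head=1 tape=bc[c]bba___   (p0,c)→(p0,c,+1)
state=p0 head=2 tape=bcc[b]ba___   (p0,b)→(p1,b,-1)
state=p1 head=1 tape=bc[c]bba___   (p1,c)→(p2,c,+1)
state=p2 head=2 tape=bcc[b]ba___   (p2,b)→(p0,c,0)
state=p0 head=2 tape=bcc[c]ba___   (p0,c)→(p0,c,+1)
state=p0 head=3 tape=bccc[b]a___   (p0,b)→(p1,b,-1)
state=p1 head=2 tape=bcc[c]ba___   (p1,c)→(p2,c,+1)
state=p2 head=3 tape=bccc[b]a___   (p2,b)→(p0,c,0)
state=p0 head=3 tape=bccc[c]a___   (p0,c)→(p0,c,+1)
state=p0 head=4 tape=bcccc[a]___   (p0,a)→(p3,c,0)
state=p3 head=4 tape=bcccc[c]___   (p3,c)→(p1,_,+1)
state=p1 head=5 tape=bcccc_[_]__   (p1,_)→(p2,a,0)
state=p2 head=5 tape=bcccc_[a]__   (p2,a)→(p2,b,+1)
state=p2 head=6 tape=bcccc_b[_]_   (p2,_)→(p0,b,+1)
state=p0 head=7 tape=bcccc_bb[_]
At halt the head is at cell 7.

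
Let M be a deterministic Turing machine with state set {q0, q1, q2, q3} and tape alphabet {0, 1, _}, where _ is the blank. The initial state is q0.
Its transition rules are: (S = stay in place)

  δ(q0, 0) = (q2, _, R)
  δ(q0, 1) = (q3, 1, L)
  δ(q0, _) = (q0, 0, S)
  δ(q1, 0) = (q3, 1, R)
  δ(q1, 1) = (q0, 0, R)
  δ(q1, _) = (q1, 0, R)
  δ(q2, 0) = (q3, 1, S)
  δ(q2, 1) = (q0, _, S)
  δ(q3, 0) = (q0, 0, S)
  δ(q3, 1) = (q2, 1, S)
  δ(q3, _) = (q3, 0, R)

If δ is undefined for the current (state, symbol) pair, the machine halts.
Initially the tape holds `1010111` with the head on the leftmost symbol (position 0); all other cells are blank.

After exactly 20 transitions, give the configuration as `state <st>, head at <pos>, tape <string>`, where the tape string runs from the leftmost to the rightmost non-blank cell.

state=q0 head=0 tape=_[1]010111   (q0,1)→(q3,1,L)
state=q3 head=-1 tape=[_]1010111   (q3,_)→(q3,0,R)
state=q3 head=0 tape=0[1]010111   (q3,1)→(q2,1,S)
state=q2 head=0 tape=0[1]010111   (q2,1)→(q0,_,S)
state=q0 head=0 tape=0[_]010111   (q0,_)→(q0,0,S)
state=q0 head=0 tape=0[0]010111   (q0,0)→(q2,_,R)
state=q2 head=1 tape=0_[0]10111   (q2,0)→(q3,1,S)
state=q3 head=1 tape=0_[1]10111   (q3,1)→(q2,1,S)
state=q2 head=1 tape=0_[1]10111   (q2,1)→(q0,_,S)
state=q0 head=1 tape=0_[_]10111   (q0,_)→(q0,0,S)
state=q0 head=1 tape=0_[0]10111   (q0,0)→(q2,_,R)
state=q2 head=2 tape=0__[1]0111   (q2,1)→(q0,_,S)
state=q0 head=2 tape=0__[_]0111   (q0,_)→(q0,0,S)
state=q0 head=2 tape=0__[0]0111   (q0,0)→(q2,_,R)
state=q2 head=3 tape=0___[0]111   (q2,0)→(q3,1,S)
state=q3 head=3 tape=0___[1]111   (q3,1)→(q2,1,S)
state=q2 head=3 tape=0___[1]111   (q2,1)→(q0,_,S)
state=q0 head=3 tape=0___[_]111   (q0,_)→(q0,0,S)
state=q0 head=3 tape=0___[0]111   (q0,0)→(q2,_,R)
state=q2 head=4 tape=0____[1]11   (q2,1)→(q0,_,S)
state=q0 head=4 tape=0____[_]11
After 20 steps: state q0, head at 4, tape 0_____11.

state q0, head at 4, tape 0_____11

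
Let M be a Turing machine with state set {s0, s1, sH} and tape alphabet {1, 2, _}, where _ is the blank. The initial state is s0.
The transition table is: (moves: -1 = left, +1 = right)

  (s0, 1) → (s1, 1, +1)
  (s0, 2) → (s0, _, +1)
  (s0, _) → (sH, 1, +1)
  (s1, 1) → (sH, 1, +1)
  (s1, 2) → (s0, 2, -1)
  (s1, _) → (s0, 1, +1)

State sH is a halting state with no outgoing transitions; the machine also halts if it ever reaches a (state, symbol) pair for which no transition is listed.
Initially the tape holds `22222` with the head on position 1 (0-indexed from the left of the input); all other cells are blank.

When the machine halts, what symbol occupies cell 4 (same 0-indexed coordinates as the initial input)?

_

state=s0 head=1 tape=2[2]222__   (s0,2)→(s0,_,+1)
state=s0 head=2 tape=2_[2]22__   (s0,2)→(s0,_,+1)
state=s0 head=3 tape=2__[2]2__   (s0,2)→(s0,_,+1)
state=s0 head=4 tape=2___[2]__   (s0,2)→(s0,_,+1)
state=s0 head=5 tape=2____[_]_   (s0,_)→(sH,1,+1)
state=sH head=6 tape=2____1[_]
Cell 4 holds _ when M halts.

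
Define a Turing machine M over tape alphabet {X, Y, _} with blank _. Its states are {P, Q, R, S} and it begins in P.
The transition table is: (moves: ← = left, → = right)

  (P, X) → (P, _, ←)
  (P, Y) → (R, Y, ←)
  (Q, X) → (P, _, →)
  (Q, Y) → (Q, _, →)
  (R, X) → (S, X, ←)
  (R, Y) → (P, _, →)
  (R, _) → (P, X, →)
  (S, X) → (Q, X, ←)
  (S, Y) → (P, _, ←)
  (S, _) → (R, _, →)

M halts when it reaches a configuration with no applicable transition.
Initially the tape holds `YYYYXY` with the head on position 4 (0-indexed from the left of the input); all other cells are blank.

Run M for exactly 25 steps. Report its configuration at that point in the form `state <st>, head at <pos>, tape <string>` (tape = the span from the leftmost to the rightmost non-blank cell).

P | __YYYY[X]Y   read X → write _, move ←, go to P
P | __YYY[Y]_Y   read Y → write Y, move ←, go to R
R | __YY[Y]Y_Y   read Y → write _, move →, go to P
P | __YY_[Y]_Y   read Y → write Y, move ←, go to R
R | __YY[_]Y_Y   read _ → write X, move →, go to P
P | __YYX[Y]_Y   read Y → write Y, move ←, go to R
R | __YY[X]Y_Y   read X → write X, move ←, go to S
S | __Y[Y]XY_Y   read Y → write _, move ←, go to P
P | __[Y]_XY_Y   read Y → write Y, move ←, go to R
R | _[_]Y_XY_Y   read _ → write X, move →, go to P
P | _X[Y]_XY_Y   read Y → write Y, move ←, go to R
R | _[X]Y_XY_Y   read X → write X, move ←, go to S
S | [_]XY_XY_Y   read _ → write _, move →, go to R
R | _[X]Y_XY_Y   read X → write X, move ←, go to S
S | [_]XY_XY_Y   read _ → write _, move →, go to R
R | _[X]Y_XY_Y   read X → write X, move ←, go to S
S | [_]XY_XY_Y   read _ → write _, move →, go to R
R | _[X]Y_XY_Y   read X → write X, move ←, go to S
S | [_]XY_XY_Y   read _ → write _, move →, go to R
R | _[X]Y_XY_Y   read X → write X, move ←, go to S
S | [_]XY_XY_Y   read _ → write _, move →, go to R
R | _[X]Y_XY_Y   read X → write X, move ←, go to S
S | [_]XY_XY_Y   read _ → write _, move →, go to R
R | _[X]Y_XY_Y   read X → write X, move ←, go to S
S | [_]XY_XY_Y   read _ → write _, move →, go to R
R | _[X]Y_XY_Y
After 25 steps: state R, head at -1, tape XY_XY_Y.

state R, head at -1, tape XY_XY_Y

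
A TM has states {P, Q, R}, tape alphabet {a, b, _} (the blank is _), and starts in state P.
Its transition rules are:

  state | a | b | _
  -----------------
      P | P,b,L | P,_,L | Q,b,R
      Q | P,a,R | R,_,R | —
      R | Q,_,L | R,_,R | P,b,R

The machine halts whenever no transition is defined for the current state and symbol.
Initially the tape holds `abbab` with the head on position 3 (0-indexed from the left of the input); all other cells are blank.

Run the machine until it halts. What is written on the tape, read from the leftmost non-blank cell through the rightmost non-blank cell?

state=P head=3 tape=_abb[a]b___   (P,a)→(P,b,L)
state=P head=2 tape=_ab[b]bb___   (P,b)→(P,_,L)
state=P head=1 tape=_a[b]_bb___   (P,b)→(P,_,L)
state=P head=0 tape=_[a]__bb___   (P,a)→(P,b,L)
state=P head=-1 tape=[_]b__bb___   (P,_)→(Q,b,R)
state=Q head=0 tape=b[b]__bb___   (Q,b)→(R,_,R)
state=R head=1 tape=b_[_]_bb___   (R,_)→(P,b,R)
state=P head=2 tape=b_b[_]bb___   (P,_)→(Q,b,R)
state=Q head=3 tape=b_bb[b]b___   (Q,b)→(R,_,R)
state=R head=4 tape=b_bb_[b]___   (R,b)→(R,_,R)
state=R head=5 tape=b_bb__[_]__   (R,_)→(P,b,R)
state=P head=6 tape=b_bb__b[_]_   (P,_)→(Q,b,R)
state=Q head=7 tape=b_bb__bb[_]
The non-blank tape span at halt is b_bb__bb.

b_bb__bb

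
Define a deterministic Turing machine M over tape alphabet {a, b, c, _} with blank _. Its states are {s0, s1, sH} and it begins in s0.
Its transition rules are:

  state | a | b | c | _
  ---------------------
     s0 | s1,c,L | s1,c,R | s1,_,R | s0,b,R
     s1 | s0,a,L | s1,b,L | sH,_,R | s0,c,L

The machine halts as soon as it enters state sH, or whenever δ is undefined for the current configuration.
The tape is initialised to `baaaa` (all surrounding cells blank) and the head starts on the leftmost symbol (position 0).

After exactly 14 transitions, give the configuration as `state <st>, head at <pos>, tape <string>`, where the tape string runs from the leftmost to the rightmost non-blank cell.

s0 | __[b]aaaa   read b → write c, move R, go to s1
s1 | __c[a]aaa   read a → write a, move L, go to s0
s0 | __[c]aaaa   read c → write _, move R, go to s1
s1 | ___[a]aaa   read a → write a, move L, go to s0
s0 | __[_]aaaa   read _ → write b, move R, go to s0
s0 | __b[a]aaa   read a → write c, move L, go to s1
s1 | __[b]caaa   read b → write b, move L, go to s1
s1 | _[_]bcaaa   read _ → write c, move L, go to s0
s0 | [_]cbcaaa   read _ → write b, move R, go to s0
s0 | b[c]bcaaa   read c → write _, move R, go to s1
s1 | b_[b]caaa   read b → write b, move L, go to s1
s1 | b[_]bcaaa   read _ → write c, move L, go to s0
s0 | [b]cbcaaa   read b → write c, move R, go to s1
s1 | c[c]bcaaa   read c → write _, move R, go to sH
sH | c_[b]caaa
After 14 steps: state sH, head at 0, tape c_bcaaa.

state sH, head at 0, tape c_bcaaa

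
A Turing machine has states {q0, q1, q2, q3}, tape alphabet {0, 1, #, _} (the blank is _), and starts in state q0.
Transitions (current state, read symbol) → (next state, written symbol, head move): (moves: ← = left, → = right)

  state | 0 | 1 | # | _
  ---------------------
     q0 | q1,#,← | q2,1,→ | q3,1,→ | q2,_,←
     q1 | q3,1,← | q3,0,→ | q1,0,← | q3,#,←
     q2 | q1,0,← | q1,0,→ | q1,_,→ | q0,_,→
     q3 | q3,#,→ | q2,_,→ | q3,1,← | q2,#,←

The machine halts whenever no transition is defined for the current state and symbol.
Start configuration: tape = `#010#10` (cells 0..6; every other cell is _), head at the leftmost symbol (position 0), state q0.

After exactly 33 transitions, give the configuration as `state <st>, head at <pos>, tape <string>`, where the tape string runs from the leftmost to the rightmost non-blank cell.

q0 | _[#]010#10   read # → write 1, move →, go to q3
q3 | _1[0]10#10   read 0 → write #, move →, go to q3
q3 | _1#[1]0#10   read 1 → write _, move →, go to q2
q2 | _1#_[0]#10   read 0 → write 0, move ←, go to q1
q1 | _1#[_]0#10   read _ → write #, move ←, go to q3
q3 | _1[#]#0#10   read # → write 1, move ←, go to q3
q3 | _[1]1#0#10   read 1 → write _, move →, go to q2
q2 | __[1]#0#10   read 1 → write 0, move →, go to q1
q1 | __0[#]0#10   read # → write 0, move ←, go to q1
q1 | __[0]00#10   read 0 → write 1, move ←, go to q3
q3 | _[_]100#10   read _ → write #, move ←, go to q2
q2 | [_]#100#10   read _ → write _, move →, go to q0
q0 | _[#]100#10   read # → write 1, move →, go to q3
q3 | _1[1]00#10   read 1 → write _, move →, go to q2
q2 | _1_[0]0#10   read 0 → write 0, move ←, go to q1
q1 | _1[_]00#10   read _ → write #, move ←, go to q3
q3 | _[1]#00#10   read 1 → write _, move →, go to q2
q2 | __[#]00#10   read # → write _, move →, go to q1
q1 | ___[0]0#10   read 0 → write 1, move ←, go to q3
q3 | __[_]10#10   read _ → write #, move ←, go to q2
q2 | _[_]#10#10   read _ → write _, move →, go to q0
q0 | __[#]10#10   read # → write 1, move →, go to q3
q3 | __1[1]0#10   read 1 → write _, move →, go to q2
q2 | __1_[0]#10   read 0 → write 0, move ←, go to q1
q1 | __1[_]0#10   read _ → write #, move ←, go to q3
q3 | __[1]#0#10   read 1 → write _, move →, go to q2
q2 | ___[#]0#10   read # → write _, move →, go to q1
q1 | ____[0]#10   read 0 → write 1, move ←, go to q3
q3 | ___[_]1#10   read _ → write #, move ←, go to q2
q2 | __[_]#1#10   read _ → write _, move →, go to q0
q0 | ___[#]1#10   read # → write 1, move →, go to q3
q3 | ___1[1]#10   read 1 → write _, move →, go to q2
q2 | ___1_[#]10   read # → write _, move →, go to q1
q1 | ___1__[1]0
After 33 steps: state q1, head at 5, tape 1__10.

state q1, head at 5, tape 1__10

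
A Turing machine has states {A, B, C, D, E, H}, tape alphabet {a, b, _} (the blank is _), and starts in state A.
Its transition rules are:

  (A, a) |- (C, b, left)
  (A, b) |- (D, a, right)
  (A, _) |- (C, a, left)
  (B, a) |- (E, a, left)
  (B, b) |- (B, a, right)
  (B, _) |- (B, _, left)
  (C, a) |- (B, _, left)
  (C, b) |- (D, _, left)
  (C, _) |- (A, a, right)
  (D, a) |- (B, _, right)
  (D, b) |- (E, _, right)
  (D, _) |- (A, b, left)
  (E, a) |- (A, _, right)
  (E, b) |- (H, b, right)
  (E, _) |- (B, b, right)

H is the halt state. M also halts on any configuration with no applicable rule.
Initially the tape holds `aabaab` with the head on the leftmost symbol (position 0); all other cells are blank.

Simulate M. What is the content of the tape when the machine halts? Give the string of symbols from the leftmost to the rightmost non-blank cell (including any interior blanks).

aa_aaba

state=A head=0 tape=_[a]abaab_   (A,a)→(C,b,left)
state=C head=-1 tape=[_]babaab_   (C,_)→(A,a,right)
state=A head=0 tape=a[b]abaab_   (A,b)→(D,a,right)
state=D head=1 tape=aa[a]baab_   (D,a)→(B,_,right)
state=B head=2 tape=aa_[b]aab_   (B,b)→(B,a,right)
state=B head=3 tape=aa_a[a]ab_   (B,a)→(E,a,left)
state=E head=2 tape=aa_[a]aab_   (E,a)→(A,_,right)
state=A head=3 tape=aa__[a]ab_   (A,a)→(C,b,left)
state=C head=2 tape=aa_[_]bab_   (C,_)→(A,a,right)
state=A head=3 tape=aa_a[b]ab_   (A,b)→(D,a,right)
state=D head=4 tape=aa_aa[a]b_   (D,a)→(B,_,right)
state=B head=5 tape=aa_aa_[b]_   (B,b)→(B,a,right)
state=B head=6 tape=aa_aa_a[_]   (B,_)→(B,_,left)
state=B head=5 tape=aa_aa_[a]_   (B,a)→(E,a,left)
state=E head=4 tape=aa_aa[_]a_   (E,_)→(B,b,right)
state=B head=5 tape=aa_aab[a]_   (B,a)→(E,a,left)
state=E head=4 tape=aa_aa[b]a_   (E,b)→(H,b,right)
state=H head=5 tape=aa_aab[a]_
The non-blank tape span at halt is aa_aaba.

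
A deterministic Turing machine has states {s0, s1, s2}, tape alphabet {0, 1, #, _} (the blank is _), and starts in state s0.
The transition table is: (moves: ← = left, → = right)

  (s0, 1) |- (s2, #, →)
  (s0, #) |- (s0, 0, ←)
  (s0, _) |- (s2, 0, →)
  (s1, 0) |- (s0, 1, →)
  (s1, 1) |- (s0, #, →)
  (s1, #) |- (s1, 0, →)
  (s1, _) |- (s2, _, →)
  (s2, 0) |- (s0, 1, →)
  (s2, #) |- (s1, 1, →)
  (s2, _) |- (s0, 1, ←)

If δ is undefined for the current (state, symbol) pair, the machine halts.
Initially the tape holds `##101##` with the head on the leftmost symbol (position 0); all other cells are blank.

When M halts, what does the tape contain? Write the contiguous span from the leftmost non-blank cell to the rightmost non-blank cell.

state=s0 head=0 tape=_[#]#101##__   (s0,#)→(s0,0,←)
state=s0 head=-1 tape=[_]0#101##__   (s0,_)→(s2,0,→)
state=s2 head=0 tape=0[0]#101##__   (s2,0)→(s0,1,→)
state=s0 head=1 tape=01[#]101##__   (s0,#)→(s0,0,←)
state=s0 head=0 tape=0[1]0101##__   (s0,1)→(s2,#,→)
state=s2 head=1 tape=0#[0]101##__   (s2,0)→(s0,1,→)
state=s0 head=2 tape=0#1[1]01##__   (s0,1)→(s2,#,→)
state=s2 head=3 tape=0#1#[0]1##__   (s2,0)→(s0,1,→)
state=s0 head=4 tape=0#1#1[1]##__   (s0,1)→(s2,#,→)
state=s2 head=5 tape=0#1#1#[#]#__   (s2,#)→(s1,1,→)
state=s1 head=6 tape=0#1#1#1[#]__   (s1,#)→(s1,0,→)
state=s1 head=7 tape=0#1#1#10[_]_   (s1,_)→(s2,_,→)
state=s2 head=8 tape=0#1#1#10_[_]   (s2,_)→(s0,1,←)
state=s0 head=7 tape=0#1#1#10[_]1   (s0,_)→(s2,0,→)
state=s2 head=8 tape=0#1#1#100[1]
The non-blank tape span at halt is 0#1#1#1001.

0#1#1#1001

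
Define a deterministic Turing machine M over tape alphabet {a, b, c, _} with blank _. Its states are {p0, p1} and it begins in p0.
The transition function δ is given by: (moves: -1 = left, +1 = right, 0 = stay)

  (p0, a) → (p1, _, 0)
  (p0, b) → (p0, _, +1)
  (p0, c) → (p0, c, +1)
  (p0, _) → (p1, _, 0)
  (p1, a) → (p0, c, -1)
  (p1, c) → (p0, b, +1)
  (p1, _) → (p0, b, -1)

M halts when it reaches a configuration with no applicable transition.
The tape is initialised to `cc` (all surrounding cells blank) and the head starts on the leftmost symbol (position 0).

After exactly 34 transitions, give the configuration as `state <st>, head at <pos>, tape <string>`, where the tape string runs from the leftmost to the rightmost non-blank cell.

state p0, head at 4, tape cc__bb

p0 | [c]c____   read c → write c, move +1, go to p0
p0 | c[c]____   read c → write c, move +1, go to p0
p0 | cc[_]___   read _ → write _, move 0, go to p1
p1 | cc[_]___   read _ → write b, move -1, go to p0
p0 | c[c]b___   read c → write c, move +1, go to p0
p0 | cc[b]___   read b → write _, move +1, go to p0
p0 | cc_[_]__   read _ → write _, move 0, go to p1
p1 | cc_[_]__   read _ → write b, move -1, go to p0
p0 | cc[_]b__   read _ → write _, move 0, go to p1
p1 | cc[_]b__   read _ → write b, move -1, go to p0
p0 | c[c]bb__   read c → write c, move +1, go to p0
p0 | cc[b]b__   read b → write _, move +1, go to p0
p0 | cc_[b]__   read b → write _, move +1, go to p0
p0 | cc__[_]_   read _ → write _, move 0, go to p1
p1 | cc__[_]_   read _ → write b, move -1, go to p0
p0 | cc_[_]b_   read _ → write _, move 0, go to p1
p1 | cc_[_]b_   read _ → write b, move -1, go to p0
p0 | cc[_]bb_   read _ → write _, move 0, go to p1
p1 | cc[_]bb_   read _ → write b, move -1, go to p0
p0 | c[c]bbb_   read c → write c, move +1, go to p0
p0 | cc[b]bb_   read b → write _, move +1, go to p0
p0 | cc_[b]b_   read b → write _, move +1, go to p0
p0 | cc__[b]_   read b → write _, move +1, go to p0
p0 | cc___[_]   read _ → write _, move 0, go to p1
p1 | cc___[_]   read _ → write b, move -1, go to p0
p0 | cc__[_]b   read _ → write _, move 0, go to p1
p1 | cc__[_]b   read _ → write b, move -1, go to p0
p0 | cc_[_]bb   read _ → write _, move 0, go to p1
p1 | cc_[_]bb   read _ → write b, move -1, go to p0
p0 | cc[_]bbb   read _ → write _, move 0, go to p1
p1 | cc[_]bbb   read _ → write b, move -1, go to p0
p0 | c[c]bbbb   read c → write c, move +1, go to p0
p0 | cc[b]bbb   read b → write _, move +1, go to p0
p0 | cc_[b]bb   read b → write _, move +1, go to p0
p0 | cc__[b]b
After 34 steps: state p0, head at 4, tape cc__bb.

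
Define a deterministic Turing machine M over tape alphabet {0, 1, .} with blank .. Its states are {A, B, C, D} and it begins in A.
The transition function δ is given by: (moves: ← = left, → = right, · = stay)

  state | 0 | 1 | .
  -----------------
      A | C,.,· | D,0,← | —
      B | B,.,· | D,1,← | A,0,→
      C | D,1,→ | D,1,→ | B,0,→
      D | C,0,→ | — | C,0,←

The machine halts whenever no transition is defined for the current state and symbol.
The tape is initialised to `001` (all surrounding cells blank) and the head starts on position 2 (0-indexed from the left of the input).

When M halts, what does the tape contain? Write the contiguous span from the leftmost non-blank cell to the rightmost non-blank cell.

A | 00[1]....   read 1 → write 0, move ←, go to D
D | 0[0]0....   read 0 → write 0, move →, go to C
C | 00[0]....   read 0 → write 1, move →, go to D
D | 001[.]...   read . → write 0, move ←, go to C
C | 00[1]0...   read 1 → write 1, move →, go to D
D | 001[0]...   read 0 → write 0, move →, go to C
C | 0010[.]..   read . → write 0, move →, go to B
B | 00100[.].   read . → write 0, move →, go to A
A | 001000[.]
The non-blank tape span at halt is 001000.

001000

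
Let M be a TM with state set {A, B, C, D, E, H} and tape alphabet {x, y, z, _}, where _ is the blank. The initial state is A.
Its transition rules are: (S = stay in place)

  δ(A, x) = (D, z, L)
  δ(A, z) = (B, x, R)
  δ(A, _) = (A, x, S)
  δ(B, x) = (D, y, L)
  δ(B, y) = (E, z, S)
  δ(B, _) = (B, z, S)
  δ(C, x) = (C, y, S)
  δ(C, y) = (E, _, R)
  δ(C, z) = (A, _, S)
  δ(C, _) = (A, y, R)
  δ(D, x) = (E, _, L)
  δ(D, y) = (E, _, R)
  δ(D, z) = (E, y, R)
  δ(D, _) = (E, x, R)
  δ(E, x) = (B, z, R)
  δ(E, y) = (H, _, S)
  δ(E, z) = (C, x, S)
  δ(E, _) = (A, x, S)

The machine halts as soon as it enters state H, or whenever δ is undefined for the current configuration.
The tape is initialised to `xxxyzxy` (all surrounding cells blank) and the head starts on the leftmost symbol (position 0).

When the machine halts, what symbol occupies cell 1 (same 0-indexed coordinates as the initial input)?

A | _[x]xxyzxy   read x → write z, move L, go to D
D | [_]zxxyzxy   read _ → write x, move R, go to E
E | x[z]xxyzxy   read z → write x, move S, go to C
C | x[x]xxyzxy   read x → write y, move S, go to C
C | x[y]xxyzxy   read y → write _, move R, go to E
E | x_[x]xyzxy   read x → write z, move R, go to B
B | x_z[x]yzxy   read x → write y, move L, go to D
D | x_[z]yyzxy   read z → write y, move R, go to E
E | x_y[y]yzxy   read y → write _, move S, go to H
H | x_y[_]yzxy
Cell 1 holds y when M halts.

y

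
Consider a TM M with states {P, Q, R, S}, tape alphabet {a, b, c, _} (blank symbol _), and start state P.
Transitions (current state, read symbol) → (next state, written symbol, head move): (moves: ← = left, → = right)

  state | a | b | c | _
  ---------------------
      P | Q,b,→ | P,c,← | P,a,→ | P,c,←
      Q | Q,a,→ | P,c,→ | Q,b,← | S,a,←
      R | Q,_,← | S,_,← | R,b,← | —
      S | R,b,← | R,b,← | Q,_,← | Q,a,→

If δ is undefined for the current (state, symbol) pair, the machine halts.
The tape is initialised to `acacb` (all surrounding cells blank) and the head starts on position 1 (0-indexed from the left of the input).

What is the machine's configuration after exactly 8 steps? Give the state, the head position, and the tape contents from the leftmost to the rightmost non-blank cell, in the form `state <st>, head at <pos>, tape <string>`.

state P, head at 3, tape aaaac

P | a[c]acb   read c → write a, move →, go to P
P | aa[a]cb   read a → write b, move →, go to Q
Q | aab[c]b   read c → write b, move ←, go to Q
Q | aa[b]bb   read b → write c, move →, go to P
P | aac[b]b   read b → write c, move ←, go to P
P | aa[c]cb   read c → write a, move →, go to P
P | aaa[c]b   read c → write a, move →, go to P
P | aaaa[b]   read b → write c, move ←, go to P
P | aaa[a]c
After 8 steps: state P, head at 3, tape aaaac.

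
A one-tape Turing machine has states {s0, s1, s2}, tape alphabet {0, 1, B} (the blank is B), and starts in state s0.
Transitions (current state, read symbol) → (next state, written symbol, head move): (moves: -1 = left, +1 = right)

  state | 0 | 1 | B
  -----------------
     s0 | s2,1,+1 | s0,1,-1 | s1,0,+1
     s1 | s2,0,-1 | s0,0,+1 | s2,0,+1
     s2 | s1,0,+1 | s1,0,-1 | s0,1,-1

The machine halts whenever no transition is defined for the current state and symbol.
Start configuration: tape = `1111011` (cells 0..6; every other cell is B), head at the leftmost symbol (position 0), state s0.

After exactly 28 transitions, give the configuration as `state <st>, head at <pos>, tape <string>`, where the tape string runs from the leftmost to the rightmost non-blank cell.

s0 | B[1]111011B   read 1 → write 1, move -1, go to s0
s0 | [B]1111011B   read B → write 0, move +1, go to s1
s1 | 0[1]111011B   read 1 → write 0, move +1, go to s0
s0 | 00[1]11011B   read 1 → write 1, move -1, go to s0
s0 | 0[0]111011B   read 0 → write 1, move +1, go to s2
s2 | 01[1]11011B   read 1 → write 0, move -1, go to s1
s1 | 0[1]011011B   read 1 → write 0, move +1, go to s0
s0 | 00[0]11011B   read 0 → write 1, move +1, go to s2
s2 | 001[1]1011B   read 1 → write 0, move -1, go to s1
s1 | 00[1]01011B   read 1 → write 0, move +1, go to s0
s0 | 000[0]1011B   read 0 → write 1, move +1, go to s2
s2 | 0001[1]011B   read 1 → write 0, move -1, go to s1
s1 | 000[1]0011B   read 1 → write 0, move +1, go to s0
s0 | 0000[0]011B   read 0 → write 1, move +1, go to s2
s2 | 00001[0]11B   read 0 → write 0, move +1, go to s1
s1 | 000010[1]1B   read 1 → write 0, move +1, go to s0
s0 | 0000100[1]B   read 1 → write 1, move -1, go to s0
s0 | 000010[0]1B   read 0 → write 1, move +1, go to s2
s2 | 0000101[1]B   read 1 → write 0, move -1, go to s1
s1 | 000010[1]0B   read 1 → write 0, move +1, go to s0
s0 | 0000100[0]B   read 0 → write 1, move +1, go to s2
s2 | 00001001[B]   read B → write 1, move -1, go to s0
s0 | 0000100[1]1   read 1 → write 1, move -1, go to s0
s0 | 000010[0]11   read 0 → write 1, move +1, go to s2
s2 | 0000101[1]1   read 1 → write 0, move -1, go to s1
s1 | 000010[1]01   read 1 → write 0, move +1, go to s0
s0 | 0000100[0]1   read 0 → write 1, move +1, go to s2
s2 | 00001001[1]   read 1 → write 0, move -1, go to s1
s1 | 0000100[1]0
After 28 steps: state s1, head at 6, tape 000010010.

state s1, head at 6, tape 000010010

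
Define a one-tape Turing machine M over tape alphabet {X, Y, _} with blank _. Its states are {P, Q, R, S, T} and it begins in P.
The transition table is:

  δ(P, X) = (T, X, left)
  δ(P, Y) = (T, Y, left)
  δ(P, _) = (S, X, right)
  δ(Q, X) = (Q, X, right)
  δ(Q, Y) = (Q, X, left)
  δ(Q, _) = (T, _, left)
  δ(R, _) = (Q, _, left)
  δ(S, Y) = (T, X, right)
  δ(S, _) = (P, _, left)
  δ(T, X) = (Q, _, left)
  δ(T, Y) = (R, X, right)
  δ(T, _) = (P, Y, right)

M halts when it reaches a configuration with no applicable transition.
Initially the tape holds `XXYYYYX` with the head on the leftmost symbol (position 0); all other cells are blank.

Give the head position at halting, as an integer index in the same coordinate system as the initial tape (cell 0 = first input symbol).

0

state=P head=0 tape=_[X]XYYYYX   (P,X)→(T,X,left)
state=T head=-1 tape=[_]XXYYYYX   (T,_)→(P,Y,right)
state=P head=0 tape=Y[X]XYYYYX   (P,X)→(T,X,left)
state=T head=-1 tape=[Y]XXYYYYX   (T,Y)→(R,X,right)
state=R head=0 tape=X[X]XYYYYX
At halt the head is at cell 0.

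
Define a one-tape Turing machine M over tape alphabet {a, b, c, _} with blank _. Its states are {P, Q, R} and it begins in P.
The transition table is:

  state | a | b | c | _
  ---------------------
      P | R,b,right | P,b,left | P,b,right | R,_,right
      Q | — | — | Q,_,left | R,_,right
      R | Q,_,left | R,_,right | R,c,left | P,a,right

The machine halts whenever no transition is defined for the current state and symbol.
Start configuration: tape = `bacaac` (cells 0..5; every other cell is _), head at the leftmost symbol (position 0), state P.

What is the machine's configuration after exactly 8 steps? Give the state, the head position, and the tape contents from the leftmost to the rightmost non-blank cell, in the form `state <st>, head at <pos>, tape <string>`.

P | _[b]acaac   read b → write b, move left, go to P
P | [_]bacaac   read _ → write _, move right, go to R
R | _[b]acaac   read b → write _, move right, go to R
R | __[a]caac   read a → write _, move left, go to Q
Q | _[_]_caac   read _ → write _, move right, go to R
R | __[_]caac   read _ → write a, move right, go to P
P | __a[c]aac   read c → write b, move right, go to P
P | __ab[a]ac   read a → write b, move right, go to R
R | __abb[a]c
After 8 steps: state R, head at 4, tape abbac.

state R, head at 4, tape abbac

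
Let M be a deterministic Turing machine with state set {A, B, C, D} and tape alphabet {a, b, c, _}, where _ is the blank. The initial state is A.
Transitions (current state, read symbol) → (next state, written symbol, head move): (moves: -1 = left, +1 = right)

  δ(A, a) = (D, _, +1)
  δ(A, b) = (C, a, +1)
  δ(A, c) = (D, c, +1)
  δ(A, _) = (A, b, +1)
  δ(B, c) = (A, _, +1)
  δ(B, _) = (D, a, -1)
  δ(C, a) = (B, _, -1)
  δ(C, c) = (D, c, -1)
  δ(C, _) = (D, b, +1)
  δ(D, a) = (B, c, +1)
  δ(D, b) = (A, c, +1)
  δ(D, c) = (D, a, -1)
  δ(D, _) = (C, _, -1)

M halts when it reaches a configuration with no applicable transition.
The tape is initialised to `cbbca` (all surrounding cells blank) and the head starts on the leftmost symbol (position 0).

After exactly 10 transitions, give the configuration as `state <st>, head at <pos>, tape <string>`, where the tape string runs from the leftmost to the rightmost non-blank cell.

state C, head at 4, tape ccc_b

state=A head=0 tape=[c]bbca_   (A,c)→(D,c,+1)
state=D head=1 tape=c[b]bca_   (D,b)→(A,c,+1)
state=A head=2 tape=cc[b]ca_   (A,b)→(C,a,+1)
state=C head=3 tape=cca[c]a_   (C,c)→(D,c,-1)
state=D head=2 tape=cc[a]ca_   (D,a)→(B,c,+1)
state=B head=3 tape=ccc[c]a_   (B,c)→(A,_,+1)
state=A head=4 tape=ccc_[a]_   (A,a)→(D,_,+1)
state=D head=5 tape=ccc__[_]   (D,_)→(C,_,-1)
state=C head=4 tape=ccc_[_]_   (C,_)→(D,b,+1)
state=D head=5 tape=ccc_b[_]   (D,_)→(C,_,-1)
state=C head=4 tape=ccc_[b]_
After 10 steps: state C, head at 4, tape ccc_b.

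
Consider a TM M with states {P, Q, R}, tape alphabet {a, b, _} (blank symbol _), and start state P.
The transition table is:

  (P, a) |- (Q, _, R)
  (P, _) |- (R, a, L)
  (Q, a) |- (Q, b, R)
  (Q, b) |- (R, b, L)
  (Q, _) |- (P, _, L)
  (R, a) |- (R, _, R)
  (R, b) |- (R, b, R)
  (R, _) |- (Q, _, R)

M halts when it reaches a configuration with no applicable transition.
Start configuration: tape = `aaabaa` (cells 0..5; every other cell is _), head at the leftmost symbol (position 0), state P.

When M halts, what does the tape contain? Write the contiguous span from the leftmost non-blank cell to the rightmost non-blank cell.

bbb__b

P | [a]aabaa__   read a → write _, move R, go to Q
Q | _[a]abaa__   read a → write b, move R, go to Q
Q | _b[a]baa__   read a → write b, move R, go to Q
Q | _bb[b]aa__   read b → write b, move L, go to R
R | _b[b]baa__   read b → write b, move R, go to R
R | _bb[b]aa__   read b → write b, move R, go to R
R | _bbb[a]a__   read a → write _, move R, go to R
R | _bbb_[a]__   read a → write _, move R, go to R
R | _bbb__[_]_   read _ → write _, move R, go to Q
Q | _bbb___[_]   read _ → write _, move L, go to P
P | _bbb__[_]_   read _ → write a, move L, go to R
R | _bbb_[_]a_   read _ → write _, move R, go to Q
Q | _bbb__[a]_   read a → write b, move R, go to Q
Q | _bbb__b[_]   read _ → write _, move L, go to P
P | _bbb__[b]_
The non-blank tape span at halt is bbb__b.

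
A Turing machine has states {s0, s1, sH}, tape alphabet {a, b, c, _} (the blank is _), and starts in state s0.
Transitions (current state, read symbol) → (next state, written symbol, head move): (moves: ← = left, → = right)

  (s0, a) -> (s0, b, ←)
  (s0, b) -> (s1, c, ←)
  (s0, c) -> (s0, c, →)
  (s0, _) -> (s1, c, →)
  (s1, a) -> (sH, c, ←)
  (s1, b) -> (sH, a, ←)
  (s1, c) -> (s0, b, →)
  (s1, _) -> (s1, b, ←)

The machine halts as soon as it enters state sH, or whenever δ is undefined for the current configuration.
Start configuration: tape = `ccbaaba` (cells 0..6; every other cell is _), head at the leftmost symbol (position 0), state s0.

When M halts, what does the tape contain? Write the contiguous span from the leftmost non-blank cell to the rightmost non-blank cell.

state=s0 head=0 tape=[c]cbaaba__   (s0,c)→(s0,c,→)
state=s0 head=1 tape=c[c]baaba__   (s0,c)→(s0,c,→)
state=s0 head=2 tape=cc[b]aaba__   (s0,b)→(s1,c,←)
state=s1 head=1 tape=c[c]caaba__   (s1,c)→(s0,b,→)
state=s0 head=2 tape=cb[c]aaba__   (s0,c)→(s0,c,→)
state=s0 head=3 tape=cbc[a]aba__   (s0,a)→(s0,b,←)
state=s0 head=2 tape=cb[c]baba__   (s0,c)→(s0,c,→)
state=s0 head=3 tape=cbc[b]aba__   (s0,b)→(s1,c,←)
state=s1 head=2 tape=cb[c]caba__   (s1,c)→(s0,b,→)
state=s0 head=3 tape=cbb[c]aba__   (s0,c)→(s0,c,→)
state=s0 head=4 tape=cbbc[a]ba__   (s0,a)→(s0,b,←)
state=s0 head=3 tape=cbb[c]bba__   (s0,c)→(s0,c,→)
state=s0 head=4 tape=cbbc[b]ba__   (s0,b)→(s1,c,←)
state=s1 head=3 tape=cbb[c]cba__   (s1,c)→(s0,b,→)
state=s0 head=4 tape=cbbb[c]ba__   (s0,c)→(s0,c,→)
state=s0 head=5 tape=cbbbc[b]a__   (s0,b)→(s1,c,←)
state=s1 head=4 tape=cbbb[c]ca__   (s1,c)→(s0,b,→)
state=s0 head=5 tape=cbbbb[c]a__   (s0,c)→(s0,c,→)
state=s0 head=6 tape=cbbbbc[a]__   (s0,a)→(s0,b,←)
state=s0 head=5 tape=cbbbb[c]b__   (s0,c)→(s0,c,→)
state=s0 head=6 tape=cbbbbc[b]__   (s0,b)→(s1,c,←)
state=s1 head=5 tape=cbbbb[c]c__   (s1,c)→(s0,b,→)
state=s0 head=6 tape=cbbbbb[c]__   (s0,c)→(s0,c,→)
state=s0 head=7 tape=cbbbbbc[_]_   (s0,_)→(s1,c,→)
state=s1 head=8 tape=cbbbbbcc[_]   (s1,_)→(s1,b,←)
state=s1 head=7 tape=cbbbbbc[c]b   (s1,c)→(s0,b,→)
state=s0 head=8 tape=cbbbbbcb[b]   (s0,b)→(s1,c,←)
state=s1 head=7 tape=cbbbbbc[b]c   (s1,b)→(sH,a,←)
state=sH head=6 tape=cbbbbb[c]ac
The non-blank tape span at halt is cbbbbbcac.

cbbbbbcac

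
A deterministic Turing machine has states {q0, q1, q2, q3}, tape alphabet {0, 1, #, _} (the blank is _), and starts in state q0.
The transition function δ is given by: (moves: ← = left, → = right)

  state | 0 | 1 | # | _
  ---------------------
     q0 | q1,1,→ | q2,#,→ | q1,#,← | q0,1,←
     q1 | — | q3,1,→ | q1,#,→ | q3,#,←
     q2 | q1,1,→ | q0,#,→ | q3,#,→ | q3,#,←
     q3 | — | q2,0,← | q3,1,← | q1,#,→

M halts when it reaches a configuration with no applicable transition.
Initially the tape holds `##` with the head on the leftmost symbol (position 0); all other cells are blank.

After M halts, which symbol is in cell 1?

0

q0 | ___[#]#__   read # → write #, move ←, go to q1
q1 | __[_]##__   read _ → write #, move ←, go to q3
q3 | _[_]###__   read _ → write #, move →, go to q1
q1 | _#[#]##__   read # → write #, move →, go to q1
q1 | _##[#]#__   read # → write #, move →, go to q1
q1 | _###[#]__   read # → write #, move →, go to q1
q1 | _####[_]_   read _ → write #, move ←, go to q3
q3 | _###[#]#_   read # → write 1, move ←, go to q3
q3 | _##[#]1#_   read # → write 1, move ←, go to q3
q3 | _#[#]11#_   read # → write 1, move ←, go to q3
q3 | _[#]111#_   read # → write 1, move ←, go to q3
q3 | [_]1111#_   read _ → write #, move →, go to q1
q1 | #[1]111#_   read 1 → write 1, move →, go to q3
q3 | #1[1]11#_   read 1 → write 0, move ←, go to q2
q2 | #[1]011#_   read 1 → write #, move →, go to q0
q0 | ##[0]11#_   read 0 → write 1, move →, go to q1
q1 | ##1[1]1#_   read 1 → write 1, move →, go to q3
q3 | ##11[1]#_   read 1 → write 0, move ←, go to q2
q2 | ##1[1]0#_   read 1 → write #, move →, go to q0
q0 | ##1#[0]#_   read 0 → write 1, move →, go to q1
q1 | ##1#1[#]_   read # → write #, move →, go to q1
q1 | ##1#1#[_]   read _ → write #, move ←, go to q3
q3 | ##1#1[#]#   read # → write 1, move ←, go to q3
q3 | ##1#[1]1#   read 1 → write 0, move ←, go to q2
q2 | ##1[#]01#   read # → write #, move →, go to q3
q3 | ##1#[0]1#
Cell 1 holds 0 when M halts.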